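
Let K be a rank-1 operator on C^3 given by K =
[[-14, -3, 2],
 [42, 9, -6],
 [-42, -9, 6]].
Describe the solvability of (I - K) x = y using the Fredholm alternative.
(I - K) is singular (det(I - K) = 0, i.e. 1 ∈ sigma(K)). (I - K) x = y is solvable iff y ⊥ ker((I - K)^*) = span{(-14, -3, 2)}, i.e. iff -14y_1 - 3y_2 + 2y_3 = 0. When solvable, the solutions are x = y + c·(1, -3, 3), c arbitrary (ker(I - K) = span{(1, -3, 3)}, dimension 1).

K has rank 1, so it is an outer product K = u v^T: every row of K is a multiple of one row vector. Reading off the entries, u = (1, -3, 3) and v = (-14, -3, 2) (row i of K equals u_i·v^T). A rank-one matrix u v^T satisfies K u = u (v·u) and kills the (2)-dimensional subspace v^⊥, so its characteristic polynomial is lambda^2 (lambda - v·u) with v·u = tr K = 1. Hence the eigenvalues of I - K are 1 (multiplicity 2) and 1 - (1) = 0, so det(I - K) = 0. (Direct check: I - K =
[[15, 3, -2],
 [-42, -8, 6],
 [42, 9, -5]]
has determinant 0.) So 1 is an eigenvalue of K and (I - K) is not invertible. The finite-dimensional Fredholm alternative says: either (I - K) is invertible, or ker(I - K) ≠ {0} and then range(I - K) = ker((I - K)^*)^⊥, with dim ker(I - K) = dim ker((I - K)^*). We are in the second case, so we need both kernels. Kernel of I - K: (I - K) u = u - u (v·u) = u - u = 0, so ker(I - K) = span{u} = span{(1, -3, 3)} (it is exactly 1-dimensional because rank(I - K) = 2). Kernel of the adjoint: K is real, so (I - K)^* = I - K^T = I - v u^T, and (I - v u^T) v = v - v (u·v) = 0; hence ker((I - K)^*) = span{v} = span{(-14, -3, 2)}. Therefore (I - K) x = y is solvable iff <y, v> = 0, i.e. iff -14y_1 - 3y_2 + 2y_3 = 0. When this holds, K y = u (v·y) = 0, so (I - K) y = y and x = y is a particular solution; the full solution set is the line x = y + c·u = y + c·(1, -3, 3), c ∈ C.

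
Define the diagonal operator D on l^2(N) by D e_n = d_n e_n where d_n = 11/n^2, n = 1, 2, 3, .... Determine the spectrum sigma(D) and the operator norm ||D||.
sigma(D) = {11/n^2 : n ≥ 1} ∪ {0}; ||D|| = 11

A bounded diagonal operator on l^2 with diagonal entries d_n has spectrum equal to the closure of {d_n : n ≥ 1}: every d_n is an eigenvalue (with eigenvector e_n), so {d_n} ⊂ sigma(D); the spectrum is closed, so its closure is too; and for lambda not in the closure, (D - lambda I) has bounded inverse (the diagonal entries 1/(d_n - lambda) are bounded). For our sequence d_n = 11/n^2, n = 1, 2, 3, ...:
  - {d_n} = {11/n^2 : n ≥ 1}; the only limit point is 0
  - closure = {11/n^2 : n ≥ 1} ∪ {0}
For the norm: a diagonal operator has ||D|| = sup_n |d_n|. Here d_n = 11/n^2 is positive and decreasing, so sup_n |d_n| = d_1 = 11. So ||D|| = 11.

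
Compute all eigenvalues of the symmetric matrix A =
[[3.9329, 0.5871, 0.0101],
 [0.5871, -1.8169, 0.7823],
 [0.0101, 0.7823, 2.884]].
sigma(A) ≈ {-2, 3, 4}

A is real symmetric, so its spectrum consists of real eigenvalues. Expanding the characteristic polynomial of the displayed matrix gives
  det(λ I - A) = p(λ) = λ^3 + (-5)λ^2 + (-2)λ + (24).
Solving p(λ) = 0 yields eigenvalues ≈ -2, 3, 4. (A is shown rounded to 4 decimals, so these recover the underlying integer eigenvalues to within that precision.)
Verification: the trace of A = 5 equals the sum of eigenvalues 5, and det(A) ≈ -23.9997 matches the eigenvalue product -24.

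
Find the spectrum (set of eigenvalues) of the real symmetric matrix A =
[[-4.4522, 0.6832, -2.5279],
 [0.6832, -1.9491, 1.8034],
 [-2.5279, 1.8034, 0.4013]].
sigma(A) ≈ {-6, -2, 2}

A is real symmetric, so its spectrum consists of real eigenvalues. Expanding the characteristic polynomial of the displayed matrix gives
  det(λ I - A) = p(λ) = λ^3 + (6)λ^2 + (-4)λ + (-24).
Solving p(λ) = 0 yields eigenvalues ≈ -6, -2, 2. (A is shown rounded to 4 decimals, so these recover the underlying integer eigenvalues to within that precision.)
Verification: the trace of A = -6 equals the sum of eigenvalues -6, and det(A) ≈ 24.0009 matches the eigenvalue product 24.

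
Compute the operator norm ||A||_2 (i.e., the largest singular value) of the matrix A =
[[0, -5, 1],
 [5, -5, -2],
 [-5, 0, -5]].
||A||_2 ≈ 8.7283 (= sqrt(largest eigenvalue of A^T A))

||A||_2 = sigma_max(A) = sqrt(lambda_max(A^T A)). Form the symmetric matrix M = A^T A =
[[50, -25, 15],
 [-25, 50, 5],
 [15, 5, 30]].
Its characteristic polynomial (trace, sum of principal 2x2 minors, determinant of M give the coefficients) is
  p(λ) = det(λ I - M) = λ^3 - 130λ^2 + 4625λ - 40000.
No integer candidate from the rational root theorem (±divisors of 40000) is a root, so the roots are irrational. The cubic discriminant is Δ = 3955000000 > 0, so there are three distinct real roots. p(12) = -1492 and p(13) = 352 have opposite signs, so a root lies in (12, 13); Newton's method refines it to λ ≈ 12.8011. p(41) = 16 and p(42) = -982 have opposite signs, so a root lies in (41, 42); Newton's method refines it to λ ≈ 41.0161. p(76) = -404 and p(77) = 1888 have opposite signs, so a root lies in (76, 77); Newton's method refines it to λ ≈ 76.1827. Check (Vieta): the three roots sum to 130, matching tr M = 130.
So the eigenvalues of A^T A are ≈ 12.8011, 41.0161, 76.1827 (all ≥ 0, as they must be for A^T A). The largest is λ_max ≈ 76.1827, hence ||A||_2 = sqrt(λ_max) ≈ 8.7283.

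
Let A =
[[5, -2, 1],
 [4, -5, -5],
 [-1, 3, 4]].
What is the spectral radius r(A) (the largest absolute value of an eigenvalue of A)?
r(A) ≈ 4.4296

The eigenvalues of A are the roots of its characteristic polynomial. With M = A (coefficients from the trace, the sum of principal 2x2 minors, and det A):
  p(λ) = det(λ I - M) = λ^3 - 4λ^2 - λ - 4.
No integer candidate from the rational root theorem (±divisors of 4) is a root, so the roots are irrational. The cubic discriminant is Δ = -1724 < 0, so there is one real root and a complex-conjugate pair. p(4) = -8 and p(5) = 16 have opposite signs, so a root lies in (4, 5); Newton's method refines it to λ ≈ 4.4296. Dividing out (λ - (4.4296)) leaves approximately λ^2 + 0.4296λ + 0.903. For λ^2 + 0.4296λ + 0.903 the discriminant is -3.4275. It is negative, so the remaining roots are the complex-conjugate pair λ ≈ -0.2148 ± 0.9257i. Their product equals the constant term, so |λ|^2 ≈ 0.903 and |λ| ≈ 0.9503.
Thus the eigenvalues (to 4 decimals) are 4.4296 (modulus 4.4296); -0.2148 ± 0.9257i (modulus 0.9503). The spectral radius is the largest modulus: r(A) ≈ 4.4296. (Cross-check: r(A) ≤ ||A||_2 ≈ 9.9473; equality holds whenever A is normal, though it can also hold for some non-normal A.)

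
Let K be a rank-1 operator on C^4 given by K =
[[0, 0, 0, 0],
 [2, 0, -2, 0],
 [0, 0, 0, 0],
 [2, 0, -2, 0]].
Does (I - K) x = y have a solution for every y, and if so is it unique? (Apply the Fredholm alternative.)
(I - K) is invertible (det(I - K) = 1 ≠ 0), so for every y in C^4 the equation (I - K) x = y has a unique solution.

K has rank 1, so it is an outer product K = u v^T: every row of K is a multiple of one row vector. Reading off the entries, u = (0, 2, 0, 2) and v = (1, 0, -1, 0) (row i of K equals u_i·v^T). A rank-one matrix u v^T satisfies K u = u (v·u) and kills the (3)-dimensional subspace v^⊥, so its characteristic polynomial is lambda^3 (lambda - v·u) with v·u = tr K = 0. Hence the eigenvalues of I - K are 1 (multiplicity 3) and 1 - (0) = 1, so det(I - K) = 1. (Direct check: I - K =
[[1, 0, 0, 0],
 [-2, 1, 2, 0],
 [0, 0, 1, 0],
 [-2, 0, 2, 1]]
has determinant 1.) The finite-dimensional Fredholm alternative says: either (I - K) is invertible, or ker(I - K) ≠ {0} and then range(I - K) = ker((I - K)^*)^⊥, with dim ker(I - K) = dim ker((I - K)^*). Since det(I - K) ≠ 0, 1 is not an eigenvalue of K and ker(I - K) = {0}, so we are in the first case: for every y there is a unique x = (I - K)^(-1) y. Explicitly, by the Sherman–Morrison formula, (I - u v^T)^(-1) = I + u v^T/(1 - v·u), i.e. (I - K)^(-1) = I + K.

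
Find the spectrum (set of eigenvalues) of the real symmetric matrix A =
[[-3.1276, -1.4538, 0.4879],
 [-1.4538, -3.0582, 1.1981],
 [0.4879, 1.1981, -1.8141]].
sigma(A) ≈ {-5, -2, -1}

A is real symmetric, so its spectrum consists of real eigenvalues. Expanding the characteristic polynomial of the displayed matrix gives
  det(λ I - A) = p(λ) = λ^3 + (8)λ^2 + (17)λ + (10).
Solving p(λ) = 0 yields eigenvalues ≈ -5, -2, -1. (A is shown rounded to 4 decimals, so these recover the underlying integer eigenvalues to within that precision.)
Verification: the trace of A = -8 equals the sum of eigenvalues -8, and det(A) ≈ -9.9995 matches the eigenvalue product -10.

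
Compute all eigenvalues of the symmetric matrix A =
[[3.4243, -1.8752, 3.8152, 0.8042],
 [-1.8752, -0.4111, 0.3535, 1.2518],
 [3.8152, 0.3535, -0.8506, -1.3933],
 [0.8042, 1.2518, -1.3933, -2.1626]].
sigma(A) ≈ {-5, -1, 0, 6}

A is real symmetric, so its spectrum consists of real eigenvalues. Expanding the characteristic polynomial of the displayed matrix gives
  det(λ I - A) = p(λ) = λ^4 + (0)λ^3 + (-31)λ^2 + (-30.0016)λ + (0).
Solving p(λ) = 0 yields eigenvalues ≈ -5, -1, 0, 6. (A is shown rounded to 4 decimals, so these recover the underlying integer eigenvalues to within that precision.)
Verification: the trace of A = 0 equals the sum of eigenvalues 0, and det(A) ≈ -0.0009 matches the eigenvalue product 0.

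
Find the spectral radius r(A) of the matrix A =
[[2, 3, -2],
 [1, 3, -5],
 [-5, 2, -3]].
r(A) ≈ 5.703

The eigenvalues of A are the roots of its characteristic polynomial. With M = A (coefficients from the trace, the sum of principal 2x2 minors, and det A):
  p(λ) = det(λ I - M) = λ^3 - 2λ^2 - 12λ - 52.
No integer candidate from the rational root theorem (±divisors of 52) is a root, so the roots are irrational. The cubic discriminant is Δ = -89648 < 0, so there is one real root and a complex-conjugate pair. p(5) = -37 and p(6) = 20 have opposite signs, so a root lies in (5, 6); Newton's method refines it to λ ≈ 5.703. Dividing out (λ - (5.703)) leaves approximately λ^2 + 3.703λ + 9.118. For λ^2 + 3.703λ + 9.118 the discriminant is -22.7601. It is negative, so the remaining roots are the complex-conjugate pair λ ≈ -1.8515 ± 2.3854i. Their product equals the constant term, so |λ|^2 ≈ 9.118 and |λ| ≈ 3.0196.
Thus the eigenvalues (to 4 decimals) are 5.703 (modulus 5.703); -1.8515 ± 2.3854i (modulus 3.0196). The spectral radius is the largest modulus: r(A) ≈ 5.703. (Cross-check: r(A) ≤ ||A||_2 ≈ 7.692; equality holds whenever A is normal, though it can also hold for some non-normal A.)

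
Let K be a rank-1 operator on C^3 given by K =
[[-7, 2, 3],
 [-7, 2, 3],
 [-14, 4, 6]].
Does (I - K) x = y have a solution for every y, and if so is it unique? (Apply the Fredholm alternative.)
(I - K) is singular (det(I - K) = 0, i.e. 1 ∈ sigma(K)). (I - K) x = y is solvable iff y ⊥ ker((I - K)^*) = span{(-7, 2, 3)}, i.e. iff -7y_1 + 2y_2 + 3y_3 = 0. When solvable, the solutions are x = y + c·(1, 1, 2), c arbitrary (ker(I - K) = span{(1, 1, 2)}, dimension 1).

K has rank 1, so it is an outer product K = u v^T: every row of K is a multiple of one row vector. Reading off the entries, u = (1, 1, 2) and v = (-7, 2, 3) (row i of K equals u_i·v^T). A rank-one matrix u v^T satisfies K u = u (v·u) and kills the (2)-dimensional subspace v^⊥, so its characteristic polynomial is lambda^2 (lambda - v·u) with v·u = tr K = 1. Hence the eigenvalues of I - K are 1 (multiplicity 2) and 1 - (1) = 0, so det(I - K) = 0. (Direct check: I - K =
[[8, -2, -3],
 [7, -1, -3],
 [14, -4, -5]]
has determinant 0.) So 1 is an eigenvalue of K and (I - K) is not invertible. The finite-dimensional Fredholm alternative says: either (I - K) is invertible, or ker(I - K) ≠ {0} and then range(I - K) = ker((I - K)^*)^⊥, with dim ker(I - K) = dim ker((I - K)^*). We are in the second case, so we need both kernels. Kernel of I - K: (I - K) u = u - u (v·u) = u - u = 0, so ker(I - K) = span{u} = span{(1, 1, 2)} (it is exactly 1-dimensional because rank(I - K) = 2). Kernel of the adjoint: K is real, so (I - K)^* = I - K^T = I - v u^T, and (I - v u^T) v = v - v (u·v) = 0; hence ker((I - K)^*) = span{v} = span{(-7, 2, 3)}. Therefore (I - K) x = y is solvable iff <y, v> = 0, i.e. iff -7y_1 + 2y_2 + 3y_3 = 0. When this holds, K y = u (v·y) = 0, so (I - K) y = y and x = y is a particular solution; the full solution set is the line x = y + c·u = y + c·(1, 1, 2), c ∈ C.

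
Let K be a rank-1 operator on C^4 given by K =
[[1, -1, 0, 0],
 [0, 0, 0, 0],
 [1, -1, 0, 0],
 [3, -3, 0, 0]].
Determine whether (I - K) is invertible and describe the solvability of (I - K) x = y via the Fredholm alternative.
(I - K) is singular (det(I - K) = 0, i.e. 1 ∈ sigma(K)). (I - K) x = y is solvable iff y ⊥ ker((I - K)^*) = span{(1, -1, 0, 0)}, i.e. iff y_1 - y_2 = 0. When solvable, the solutions are x = y + c·(1, 0, 1, 3), c arbitrary (ker(I - K) = span{(1, 0, 1, 3)}, dimension 1).

K has rank 1, so it is an outer product K = u v^T: every row of K is a multiple of one row vector. Reading off the entries, u = (1, 0, 1, 3) and v = (1, -1, 0, 0) (row i of K equals u_i·v^T). A rank-one matrix u v^T satisfies K u = u (v·u) and kills the (3)-dimensional subspace v^⊥, so its characteristic polynomial is lambda^3 (lambda - v·u) with v·u = tr K = 1. Hence the eigenvalues of I - K are 1 (multiplicity 3) and 1 - (1) = 0, so det(I - K) = 0. (Direct check: I - K =
[[0, 1, 0, 0],
 [0, 1, 0, 0],
 [-1, 1, 1, 0],
 [-3, 3, 0, 1]]
has determinant 0.) So 1 is an eigenvalue of K and (I - K) is not invertible. The finite-dimensional Fredholm alternative says: either (I - K) is invertible, or ker(I - K) ≠ {0} and then range(I - K) = ker((I - K)^*)^⊥, with dim ker(I - K) = dim ker((I - K)^*). We are in the second case, so we need both kernels. Kernel of I - K: (I - K) u = u - u (v·u) = u - u = 0, so ker(I - K) = span{u} = span{(1, 0, 1, 3)} (it is exactly 1-dimensional because rank(I - K) = 3). Kernel of the adjoint: K is real, so (I - K)^* = I - K^T = I - v u^T, and (I - v u^T) v = v - v (u·v) = 0; hence ker((I - K)^*) = span{v} = span{(1, -1, 0, 0)}. Therefore (I - K) x = y is solvable iff <y, v> = 0, i.e. iff y_1 - y_2 = 0. When this holds, K y = u (v·y) = 0, so (I - K) y = y and x = y is a particular solution; the full solution set is the line x = y + c·u = y + c·(1, 0, 1, 3), c ∈ C.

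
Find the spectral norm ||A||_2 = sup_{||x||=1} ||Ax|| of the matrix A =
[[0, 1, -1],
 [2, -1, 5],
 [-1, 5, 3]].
||A||_2 ≈ 6.4019 (= sqrt(largest eigenvalue of A^T A))

||A||_2 = sigma_max(A) = sqrt(lambda_max(A^T A)). Form the symmetric matrix M = A^T A =
[[5, -7, 7],
 [-7, 27, 9],
 [7, 9, 35]].
Its characteristic polynomial (trace, sum of principal 2x2 minors, determinant of M give the coefficients) is
  p(λ) = det(λ I - M) = λ^3 - 67λ^2 + 1076λ - 400.
No integer candidate from the rational root theorem (±divisors of 400) is a root, so the roots are irrational. The cubic discriminant is Δ = 247710160 > 0, so there are three distinct real roots. p(0) = -400 and p(1) = 610 have opposite signs, so a root lies in (0, 1); Newton's method refines it to λ ≈ 0.3807. p(25) = 250 and p(26) = -140 have opposite signs, so a root lies in (25, 26); Newton's method refines it to λ ≈ 25.6353. p(40) = -560 and p(41) = 10 have opposite signs, so a root lies in (40, 41); Newton's method refines it to λ ≈ 40.984. Check (Vieta): the three roots sum to 67, matching tr M = 67.
So the eigenvalues of A^T A are ≈ 0.3807, 25.6353, 40.984 (all ≥ 0, as they must be for A^T A). The largest is λ_max ≈ 40.984, hence ||A||_2 = sqrt(λ_max) ≈ 6.4019.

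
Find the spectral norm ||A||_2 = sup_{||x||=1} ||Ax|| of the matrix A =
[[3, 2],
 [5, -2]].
||A||_2 = sqrt((42 + sqrt(740))/2) ≈ 5.8823 (= sqrt(largest eigenvalue of A^T A))

||A||_2 = sigma_max(A) = sqrt(lambda_max(A^T A)). Form the symmetric matrix M = A^T A =
[[34, -4],
 [-4, 8]].
Its characteristic polynomial (trace, determinant of M give the coefficients) is
  p(λ) = det(λ I - M) = λ^2 - 42λ + 256.
For λ^2 - 42λ + 256 the discriminant is 740. It is nonnegative but not a perfect square, so the roots are real and irrational: λ = (42 ± sqrt(740))/2 ≈ 34.6015, 7.3985.
So the eigenvalues of A^T A are ≈ 7.3985, 34.6015 (all ≥ 0, as they must be for A^T A). The largest is λ_max = (42 + sqrt(740))/2 ≈ 34.6015, hence ||A||_2 = sqrt(λ_max) = sqrt((42 + sqrt(740))/2) ≈ 5.8823.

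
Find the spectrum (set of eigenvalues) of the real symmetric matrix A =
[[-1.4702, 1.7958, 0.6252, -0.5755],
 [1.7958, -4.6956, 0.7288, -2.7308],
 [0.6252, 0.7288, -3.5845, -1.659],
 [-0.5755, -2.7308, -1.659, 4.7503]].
sigma(A) ≈ {-6, -4, -1, 6}

A is real symmetric, so its spectrum consists of real eigenvalues. Expanding the characteristic polynomial of the displayed matrix gives
  det(λ I - A) = p(λ) = λ^4 + (5)λ^3 + (-32)λ^2 + (-179.9977)λ + (-143.9932).
Solving p(λ) = 0 yields eigenvalues ≈ -6, -4, -1, 6. (A is shown rounded to 4 decimals, so these recover the underlying integer eigenvalues to within that precision.)
Verification: the trace of A = -5 equals the sum of eigenvalues -5, and det(A) ≈ -143.9932 matches the eigenvalue product -144.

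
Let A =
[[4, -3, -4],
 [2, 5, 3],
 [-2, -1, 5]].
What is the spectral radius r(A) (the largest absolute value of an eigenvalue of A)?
r(A) ≈ 7.4433

The eigenvalues of A are the roots of its characteristic polynomial. With M = A (coefficients from the trace, the sum of principal 2x2 minors, and det A):
  p(λ) = det(λ I - M) = λ^3 - 14λ^2 + 66λ - 128.
No integer candidate from the rational root theorem (±divisors of 128) is a root, so the roots are irrational. The cubic discriminant is Δ = -14608 < 0, so there is one real root and a complex-conjugate pair. p(7) = -9 and p(8) = 16 have opposite signs, so a root lies in (7, 8); Newton's method refines it to λ ≈ 7.4433. Dividing out (λ - (7.4433)) leaves approximately λ^2 - 6.5567λ + 17.1966. For λ^2 - 6.5567λ + 17.1966 the discriminant is -25.7966. It is negative, so the remaining roots are the complex-conjugate pair λ ≈ 3.2783 ± 2.5395i. Their product equals the constant term, so |λ|^2 ≈ 17.1966 and |λ| ≈ 4.1469.
Thus the eigenvalues (to 4 decimals) are 7.4433 (modulus 7.4433); 3.2783 ± 2.5395i (modulus 4.1469). The spectral radius is the largest modulus: r(A) ≈ 7.4433. (Cross-check: r(A) ≤ ||A||_2 ≈ 8.4627; equality holds whenever A is normal, though it can also hold for some non-normal A.)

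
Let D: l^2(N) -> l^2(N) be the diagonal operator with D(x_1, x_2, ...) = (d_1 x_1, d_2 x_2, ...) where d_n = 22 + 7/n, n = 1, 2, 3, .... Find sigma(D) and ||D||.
sigma(D) = {22 + 7/n : n ≥ 1} ∪ {22}; ||D|| = 29

A bounded diagonal operator on l^2 with diagonal entries d_n has spectrum equal to the closure of {d_n : n ≥ 1}: every d_n is an eigenvalue (with eigenvector e_n), so {d_n} ⊂ sigma(D); the spectrum is closed, so its closure is too; and for lambda not in the closure, (D - lambda I) has bounded inverse (the diagonal entries 1/(d_n - lambda) are bounded). For our sequence d_n = 22 + 7/n, n = 1, 2, 3, ...:
  - {d_n} = {22 + 7/n : n ≥ 1}; the only limit point is 22
  - closure = {22 + 7/n : n ≥ 1} ∪ {22}
For the norm: a diagonal operator has ||D|| = sup_n |d_n|. Here d_n = 22 + 7/n is positive and decreasing, so sup_n |d_n| = d_1 = 22 + 7 = 29. So ||D|| = 29.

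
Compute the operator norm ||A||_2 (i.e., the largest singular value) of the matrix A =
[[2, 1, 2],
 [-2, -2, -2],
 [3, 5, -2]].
||A||_2 ≈ 6.7533 (= sqrt(largest eigenvalue of A^T A))

||A||_2 = sigma_max(A) = sqrt(lambda_max(A^T A)). Form the symmetric matrix M = A^T A =
[[17, 21, 2],
 [21, 30, -4],
 [2, -4, 12]].
Its characteristic polynomial (trace, sum of principal 2x2 minors, determinant of M give the coefficients) is
  p(λ) = det(λ I - M) = λ^3 - 59λ^2 + 613λ - 100.
No integer candidate from the rational root theorem (±divisors of 100) is a root, so the roots are irrational. The cubic discriminant is Δ = 369345301 > 0, so there are three distinct real roots. p(0) = -100 and p(1) = 455 have opposite signs, so a root lies in (0, 1); Newton's method refines it to λ ≈ 0.1658. p(13) = 95 and p(14) = -338 have opposite signs, so a root lies in (13, 14); Newton's method refines it to λ ≈ 13.227. p(45) = -865 and p(46) = 590 have opposite signs, so a root lies in (45, 46); Newton's method refines it to λ ≈ 45.6072. Check (Vieta): the three roots sum to 59, matching tr M = 59.
So the eigenvalues of A^T A are ≈ 0.1658, 13.227, 45.6072 (all ≥ 0, as they must be for A^T A). The largest is λ_max ≈ 45.6072, hence ||A||_2 = sqrt(λ_max) ≈ 6.7533.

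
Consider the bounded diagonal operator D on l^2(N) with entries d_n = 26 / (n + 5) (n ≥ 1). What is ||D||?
||D|| = 13/3 (attained at n = 1)

For D diagonal, ||D|| = sup_n |d_n| = sup_n 26/(n + 5). This is positive and strictly decreasing in n, so the supremum is attained at n = 1: d_1 = 26/(1 + 5) = 13/3. Hence ||D|| = 13/3.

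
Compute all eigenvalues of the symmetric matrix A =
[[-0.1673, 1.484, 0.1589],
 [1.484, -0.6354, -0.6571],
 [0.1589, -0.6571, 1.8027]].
sigma(A) ≈ {-2, 1, 2}

A is real symmetric, so its spectrum consists of real eigenvalues. Expanding the characteristic polynomial of the displayed matrix gives
  det(λ I - A) = p(λ) = λ^3 + (-1)λ^2 + (-4)λ + (4).
Solving p(λ) = 0 yields eigenvalues ≈ -2, 1, 2. (A is shown rounded to 4 decimals, so these recover the underlying integer eigenvalues to within that precision.)
Verification: the trace of A = 1 equals the sum of eigenvalues 1, and det(A) ≈ -4.0000 matches the eigenvalue product -4.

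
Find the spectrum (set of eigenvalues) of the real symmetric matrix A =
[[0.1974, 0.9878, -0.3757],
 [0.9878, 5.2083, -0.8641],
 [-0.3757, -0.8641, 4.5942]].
sigma(A) ≈ {0, 4, 6}

A is real symmetric, so its spectrum consists of real eigenvalues. Expanding the characteristic polynomial of the displayed matrix gives
  det(λ I - A) = p(λ) = λ^3 + (-10)λ^2 + (24)λ + (0).
Solving p(λ) = 0 yields eigenvalues ≈ 0, 4, 6. (A is shown rounded to 4 decimals, so these recover the underlying integer eigenvalues to within that precision.)
Verification: the trace of A = 10 equals the sum of eigenvalues 10, and det(A) ≈ -0.0006 matches the eigenvalue product 0.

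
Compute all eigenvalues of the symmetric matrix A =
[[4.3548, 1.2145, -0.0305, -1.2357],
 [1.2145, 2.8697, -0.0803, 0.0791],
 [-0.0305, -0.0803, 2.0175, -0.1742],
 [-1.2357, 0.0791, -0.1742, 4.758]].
sigma(A) ≈ {2, 4, 6} (2 with multiplicity 2)

A is real symmetric, so its spectrum consists of real eigenvalues. Expanding the characteristic polynomial of the displayed matrix gives
  det(λ I - A) = p(λ) = λ^4 + (-14)λ^3 + (68)λ^2 + (-136)λ + (96).
Solving p(λ) = 0 yields eigenvalues ≈ 2, 2, 4, 6. (A is shown rounded to 4 decimals, so these recover the underlying integer eigenvalues to within that precision.)
Verification: the trace of A = 14 equals the sum of eigenvalues 14, and det(A) ≈ 95.9990 matches the eigenvalue product 96.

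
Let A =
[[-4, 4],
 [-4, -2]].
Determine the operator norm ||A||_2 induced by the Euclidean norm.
||A||_2 = 6 (= sqrt(largest eigenvalue of A^T A))

||A||_2 = sigma_max(A) = sqrt(lambda_max(A^T A)). Form the symmetric matrix M = A^T A =
[[32, -8],
 [-8, 20]].
Its characteristic polynomial (trace, determinant of M give the coefficients) is
  p(λ) = det(λ I - M) = λ^2 - 52λ + 576.
For λ^2 - 52λ + 576 the discriminant is 400. It is a perfect square (20^2), so the roots are rational: λ = (52 ± 20)/2 = 36, 16.
So the eigenvalues of A^T A are ≈ 16, 36 (all ≥ 0, as they must be for A^T A). The largest is λ_max = 36, hence ||A||_2 = sqrt(λ_max) = 6.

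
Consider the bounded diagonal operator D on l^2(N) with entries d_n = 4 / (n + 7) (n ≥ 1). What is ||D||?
||D|| = 1/2 (attained at n = 1)

For D diagonal, ||D|| = sup_n |d_n| = sup_n 4/(n + 7). This is positive and strictly decreasing in n, so the supremum is attained at n = 1: d_1 = 4/(1 + 7) = 1/2. Hence ||D|| = 1/2.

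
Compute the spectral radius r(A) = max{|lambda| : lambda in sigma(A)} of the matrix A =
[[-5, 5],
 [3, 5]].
r(A) = sqrt(160)/2 ≈ 6.3246

The eigenvalues of A are the roots of its characteristic polynomial. With M = A (coefficients from the trace and determinant):
  p(λ) = det(λ I - M) = λ^2 - 40.
For λ^2 - 40 the discriminant is 160. It is nonnegative but not a perfect square, so the roots are real and irrational: λ = ± sqrt(160)/2 ≈ 6.3246, -6.3246.
Thus the eigenvalues (to 4 decimals) are 6.3246 (modulus 6.3246); -6.3246 (modulus 6.3246). The spectral radius is the largest modulus: r(A) = sqrt(160)/2 ≈ 6.3246. (Cross-check: r(A) ≤ ||A||_2 ≈ 7.4031; equality holds whenever A is normal, though it can also hold for some non-normal A.)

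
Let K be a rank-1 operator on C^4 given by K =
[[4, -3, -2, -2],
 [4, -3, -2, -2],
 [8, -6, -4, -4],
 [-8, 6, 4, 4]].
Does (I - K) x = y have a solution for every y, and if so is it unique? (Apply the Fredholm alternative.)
(I - K) is singular (det(I - K) = 0, i.e. 1 ∈ sigma(K)). (I - K) x = y is solvable iff y ⊥ ker((I - K)^*) = span{(4, -3, -2, -2)}, i.e. iff 4y_1 - 3y_2 - 2y_3 - 2y_4 = 0. When solvable, the solutions are x = y + c·(1, 1, 2, -2), c arbitrary (ker(I - K) = span{(1, 1, 2, -2)}, dimension 1).

K has rank 1, so it is an outer product K = u v^T: every row of K is a multiple of one row vector. Reading off the entries, u = (1, 1, 2, -2) and v = (4, -3, -2, -2) (row i of K equals u_i·v^T). A rank-one matrix u v^T satisfies K u = u (v·u) and kills the (3)-dimensional subspace v^⊥, so its characteristic polynomial is lambda^3 (lambda - v·u) with v·u = tr K = 1. Hence the eigenvalues of I - K are 1 (multiplicity 3) and 1 - (1) = 0, so det(I - K) = 0. (Direct check: I - K =
[[-3, 3, 2, 2],
 [-4, 4, 2, 2],
 [-8, 6, 5, 4],
 [8, -6, -4, -3]]
has determinant 0.) So 1 is an eigenvalue of K and (I - K) is not invertible. The finite-dimensional Fredholm alternative says: either (I - K) is invertible, or ker(I - K) ≠ {0} and then range(I - K) = ker((I - K)^*)^⊥, with dim ker(I - K) = dim ker((I - K)^*). We are in the second case, so we need both kernels. Kernel of I - K: (I - K) u = u - u (v·u) = u - u = 0, so ker(I - K) = span{u} = span{(1, 1, 2, -2)} (it is exactly 1-dimensional because rank(I - K) = 3). Kernel of the adjoint: K is real, so (I - K)^* = I - K^T = I - v u^T, and (I - v u^T) v = v - v (u·v) = 0; hence ker((I - K)^*) = span{v} = span{(4, -3, -2, -2)}. Therefore (I - K) x = y is solvable iff <y, v> = 0, i.e. iff 4y_1 - 3y_2 - 2y_3 - 2y_4 = 0. When this holds, K y = u (v·y) = 0, so (I - K) y = y and x = y is a particular solution; the full solution set is the line x = y + c·u = y + c·(1, 1, 2, -2), c ∈ C.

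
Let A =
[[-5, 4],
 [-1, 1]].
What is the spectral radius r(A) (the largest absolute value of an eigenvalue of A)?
r(A) = (4 + sqrt(20))/2 ≈ 4.2361

The eigenvalues of A are the roots of its characteristic polynomial. With M = A (coefficients from the trace and determinant):
  p(λ) = det(λ I - M) = λ^2 + 4λ - 1.
For λ^2 + 4λ - 1 the discriminant is 20. It is nonnegative but not a perfect square, so the roots are real and irrational: λ = (-4 ± sqrt(20))/2 ≈ 0.2361, -4.2361.
Thus the eigenvalues (to 4 decimals) are 0.2361 (modulus 0.2361); -4.2361 (modulus 4.2361). The spectral radius is the largest modulus: r(A) = (4 + sqrt(20))/2 ≈ 4.2361. (Cross-check: r(A) ≤ ||A||_2 ≈ 6.5557; equality holds whenever A is normal, though it can also hold for some non-normal A.)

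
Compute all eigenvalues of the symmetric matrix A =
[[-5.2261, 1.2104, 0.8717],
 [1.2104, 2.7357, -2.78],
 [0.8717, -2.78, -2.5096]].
sigma(A) ≈ {-6, -3, 4}

A is real symmetric, so its spectrum consists of real eigenvalues. Expanding the characteristic polynomial of the displayed matrix gives
  det(λ I - A) = p(λ) = λ^3 + (5)λ^2 + (-18)λ + (-72).
Solving p(λ) = 0 yields eigenvalues ≈ -6, -3, 4. (A is shown rounded to 4 decimals, so these recover the underlying integer eigenvalues to within that precision.)
Verification: the trace of A = -5 equals the sum of eigenvalues -5, and det(A) ≈ 72.0008 matches the eigenvalue product 72.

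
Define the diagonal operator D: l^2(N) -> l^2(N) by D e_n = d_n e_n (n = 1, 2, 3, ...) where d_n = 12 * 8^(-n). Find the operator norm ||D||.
||D|| = 3/2 (attained at n = 1)

For D diagonal, ||D|| = sup_n |d_n|. The sequence d_n = 12 * 8^(-n) is positive and strictly decreasing (ratio 8^(-1) < 1), so the supremum is d_1 = 12/8 = 3/2. Hence ||D|| = 3/2.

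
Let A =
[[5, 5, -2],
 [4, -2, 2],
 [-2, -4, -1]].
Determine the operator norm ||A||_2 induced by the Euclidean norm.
||A||_2 ≈ 8.4156 (= sqrt(largest eigenvalue of A^T A))

||A||_2 = sigma_max(A) = sqrt(lambda_max(A^T A)). Form the symmetric matrix M = A^T A =
[[45, 25, 0],
 [25, 45, -10],
 [0, -10, 9]].
Its characteristic polynomial (trace, sum of principal 2x2 minors, determinant of M give the coefficients) is
  p(λ) = det(λ I - M) = λ^3 - 99λ^2 + 2110λ - 8100.
No integer candidate from the rational root theorem (±divisors of 8100) is a root, so the roots are irrational. The cubic discriminant is Δ = 3306312500 > 0, so there are three distinct real roots. p(4) = -1180 and p(5) = 100 have opposite signs, so a root lies in (4, 5); Newton's method refines it to λ ≈ 4.9168. p(23) = 226 and p(24) = -660 have opposite signs, so a root lies in (23, 24); Newton's method refines it to λ ≈ 23.2613. p(70) = -2500 and p(71) = 562 have opposite signs, so a root lies in (70, 71); Newton's method refines it to λ ≈ 70.8219. Check (Vieta): the three roots sum to 99, matching tr M = 99.
So the eigenvalues of A^T A are ≈ 4.9168, 23.2613, 70.8219 (all ≥ 0, as they must be for A^T A). The largest is λ_max ≈ 70.8219, hence ||A||_2 = sqrt(λ_max) ≈ 8.4156.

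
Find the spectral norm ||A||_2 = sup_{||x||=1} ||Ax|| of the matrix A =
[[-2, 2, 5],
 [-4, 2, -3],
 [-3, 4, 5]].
||A||_2 ≈ 9.0274 (= sqrt(largest eigenvalue of A^T A))

||A||_2 = sigma_max(A) = sqrt(lambda_max(A^T A)). Form the symmetric matrix M = A^T A =
[[29, -24, -13],
 [-24, 24, 24],
 [-13, 24, 59]].
Its characteristic polynomial (trace, sum of principal 2x2 minors, determinant of M give the coefficients) is
  p(λ) = det(λ I - M) = λ^3 - 112λ^2 + 2502λ - 1296.
No integer candidate from the rational root theorem (±divisors of 1296) is a root, so the roots are irrational. The cubic discriminant is Δ = 15083939232 > 0, so there are three distinct real roots. p(0) = -1296 and p(1) = 1095 have opposite signs, so a root lies in (0, 1); Newton's method refines it to λ ≈ 0.5305. p(29) = 1459 and p(30) = -36 have opposite signs, so a root lies in (29, 30); Newton's method refines it to λ ≈ 29.9763. p(81) = -2025 and p(82) = 2148 have opposite signs, so a root lies in (81, 82); Newton's method refines it to λ ≈ 81.4932. Check (Vieta): the three roots sum to 112, matching tr M = 112.
So the eigenvalues of A^T A are ≈ 0.5305, 29.9763, 81.4932 (all ≥ 0, as they must be for A^T A). The largest is λ_max ≈ 81.4932, hence ||A||_2 = sqrt(λ_max) ≈ 9.0274.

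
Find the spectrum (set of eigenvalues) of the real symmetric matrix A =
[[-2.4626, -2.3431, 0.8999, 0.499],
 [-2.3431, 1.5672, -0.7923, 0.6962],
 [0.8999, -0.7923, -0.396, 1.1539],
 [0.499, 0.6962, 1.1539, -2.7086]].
sigma(A) ≈ {-4, -3, 0, 3}

A is real symmetric, so its spectrum consists of real eigenvalues. Expanding the characteristic polynomial of the displayed matrix gives
  det(λ I - A) = p(λ) = λ^4 + (4)λ^3 + (-9)λ^2 + (-36)λ + (0).
Solving p(λ) = 0 yields eigenvalues ≈ -4, -3, 0, 3. (A is shown rounded to 4 decimals, so these recover the underlying integer eigenvalues to within that precision.)
Verification: the trace of A = -4 equals the sum of eigenvalues -4, and det(A) ≈ 0.0005 matches the eigenvalue product 0.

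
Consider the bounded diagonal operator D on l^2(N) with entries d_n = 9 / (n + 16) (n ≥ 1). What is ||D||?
||D|| = 9/17 (attained at n = 1)

For D diagonal, ||D|| = sup_n |d_n| = sup_n 9/(n + 16). This is positive and strictly decreasing in n, so the supremum is attained at n = 1: d_1 = 9/(1 + 16) = 9/17. Hence ||D|| = 9/17.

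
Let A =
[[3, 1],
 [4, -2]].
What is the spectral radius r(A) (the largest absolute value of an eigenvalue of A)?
r(A) = (1 + sqrt(41))/2 ≈ 3.7016

The eigenvalues of A are the roots of its characteristic polynomial. With M = A (coefficients from the trace and determinant):
  p(λ) = det(λ I - M) = λ^2 - λ - 10.
For λ^2 - λ - 10 the discriminant is 41. It is nonnegative but not a perfect square, so the roots are real and irrational: λ = (1 ± sqrt(41))/2 ≈ 3.7016, -2.7016.
Thus the eigenvalues (to 4 decimals) are 3.7016 (modulus 3.7016); -2.7016 (modulus 2.7016). The spectral radius is the largest modulus: r(A) = (1 + sqrt(41))/2 ≈ 3.7016. (Cross-check: r(A) ≤ ||A||_2 ≈ 5.1167; equality holds whenever A is normal, though it can also hold for some non-normal A.)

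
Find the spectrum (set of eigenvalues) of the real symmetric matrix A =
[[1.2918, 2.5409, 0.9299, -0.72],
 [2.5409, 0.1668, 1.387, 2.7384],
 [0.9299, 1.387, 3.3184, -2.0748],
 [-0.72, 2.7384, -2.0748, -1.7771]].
sigma(A) ≈ {-5, 0, 3, 5}

A is real symmetric, so its spectrum consists of real eigenvalues. Expanding the characteristic polynomial of the displayed matrix gives
  det(λ I - A) = p(λ) = λ^4 + (-3)λ^3 + (-25)λ^2 + (74.9989)λ + (0.0017).
Solving p(λ) = 0 yields eigenvalues ≈ -5, 0, 3, 5. (A is shown rounded to 4 decimals, so these recover the underlying integer eigenvalues to within that precision.)
Verification: the trace of A = 3 equals the sum of eigenvalues 3, and det(A) ≈ 0.0017 matches the eigenvalue product 0.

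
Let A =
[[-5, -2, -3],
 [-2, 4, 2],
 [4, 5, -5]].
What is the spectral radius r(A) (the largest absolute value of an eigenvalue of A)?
r(A) ≈ 6.5941

The eigenvalues of A are the roots of its characteristic polynomial. With M = A (coefficients from the trace, the sum of principal 2x2 minors, and det A):
  p(λ) = det(λ I - M) = λ^3 + 6λ^2 - 17λ - 232.
No integer candidate from the rational root theorem (±divisors of 232) is a root, so the roots are irrational. The cubic discriminant is Δ = -796792 < 0, so there is one real root and a complex-conjugate pair. p(5) = -42 and p(6) = 98 have opposite signs, so a root lies in (5, 6); Newton's method refines it to λ ≈ 5.3356. Dividing out (λ - (5.3356)) leaves approximately λ^2 + 11.3356λ + 43.4818. For λ^2 + 11.3356λ + 43.4818 the discriminant is -45.4318. It is negative, so the remaining roots are the complex-conjugate pair λ ≈ -5.6678 ± 3.3702i. Their product equals the constant term, so |λ|^2 ≈ 43.4818 and |λ| ≈ 6.5941.
Thus the eigenvalues (to 4 decimals) are 5.3356 (modulus 5.3356); -5.6678 ± 3.3702i (modulus 6.5941). The spectral radius is the largest modulus: r(A) ≈ 6.5941. (Cross-check: r(A) ≤ ||A||_2 ≈ 8.53; equality holds whenever A is normal, though it can also hold for some non-normal A.)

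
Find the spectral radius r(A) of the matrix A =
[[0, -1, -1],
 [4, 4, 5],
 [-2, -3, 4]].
r(A) ≈ 4.978

The eigenvalues of A are the roots of its characteristic polynomial. With M = A (coefficients from the trace, the sum of principal 2x2 minors, and det A):
  p(λ) = det(λ I - M) = λ^3 - 8λ^2 + 33λ - 30.
No integer candidate from the rational root theorem (±divisors of 30) is a root, so the roots are irrational. The cubic discriminant is Δ = -17232 < 0, so there is one real root and a complex-conjugate pair. p(1) = -4 and p(2) = 12 have opposite signs, so a root lies in (1, 2); Newton's method refines it to λ ≈ 1.2106. Dividing out (λ - (1.2106)) leaves approximately λ^2 - 6.7894λ + 24.7806. For λ^2 - 6.7894λ + 24.7806 the discriminant is -53.0269. It is negative, so the remaining roots are the complex-conjugate pair λ ≈ 3.3947 ± 3.641i. Their product equals the constant term, so |λ|^2 ≈ 24.7806 and |λ| ≈ 4.978.
Thus the eigenvalues (to 4 decimals) are 1.2106 (modulus 1.2106); 3.3947 ± 3.641i (modulus 4.978). The spectral radius is the largest modulus: r(A) ≈ 4.978. (Cross-check: r(A) ≤ ||A||_2 ≈ 7.6444; equality holds whenever A is normal, though it can also hold for some non-normal A.)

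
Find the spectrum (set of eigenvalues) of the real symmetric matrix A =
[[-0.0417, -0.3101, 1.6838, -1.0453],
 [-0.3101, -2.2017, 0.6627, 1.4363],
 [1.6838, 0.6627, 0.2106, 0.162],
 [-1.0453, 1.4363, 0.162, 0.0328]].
sigma(A) ≈ {-3, -2, 1, 2}

A is real symmetric, so its spectrum consists of real eigenvalues. Expanding the characteristic polynomial of the displayed matrix gives
  det(λ I - A) = p(λ) = λ^4 + (2)λ^3 + (-7)λ^2 + (-8)λ + (11.999).
Solving p(λ) = 0 yields eigenvalues ≈ -3, -2, 1, 2. (A is shown rounded to 4 decimals, so these recover the underlying integer eigenvalues to within that precision.)
Verification: the trace of A = -2 equals the sum of eigenvalues -2, and det(A) ≈ 11.9990 matches the eigenvalue product 12.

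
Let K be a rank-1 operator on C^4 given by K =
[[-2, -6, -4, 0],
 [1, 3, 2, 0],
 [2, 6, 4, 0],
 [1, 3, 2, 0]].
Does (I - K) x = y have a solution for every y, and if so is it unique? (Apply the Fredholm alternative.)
(I - K) is invertible (det(I - K) = -4 ≠ 0), so for every y in C^4 the equation (I - K) x = y has a unique solution.

K has rank 1, so it is an outer product K = u v^T: every row of K is a multiple of one row vector. Reading off the entries, u = (2, -1, -2, -1) and v = (-1, -3, -2, 0) (row i of K equals u_i·v^T). A rank-one matrix u v^T satisfies K u = u (v·u) and kills the (3)-dimensional subspace v^⊥, so its characteristic polynomial is lambda^3 (lambda - v·u) with v·u = tr K = 5. Hence the eigenvalues of I - K are 1 (multiplicity 3) and 1 - (5) = -4, so det(I - K) = -4. (Direct check: I - K =
[[3, 6, 4, 0],
 [-1, -2, -2, 0],
 [-2, -6, -3, 0],
 [-1, -3, -2, 1]]
has determinant -4.) The finite-dimensional Fredholm alternative says: either (I - K) is invertible, or ker(I - K) ≠ {0} and then range(I - K) = ker((I - K)^*)^⊥, with dim ker(I - K) = dim ker((I - K)^*). Since det(I - K) ≠ 0, 1 is not an eigenvalue of K and ker(I - K) = {0}, so we are in the first case: for every y there is a unique x = (I - K)^(-1) y. Explicitly, by the Sherman–Morrison formula, (I - u v^T)^(-1) = I + u v^T/(1 - v·u), i.e. (I - K)^(-1) = I + K/(-4).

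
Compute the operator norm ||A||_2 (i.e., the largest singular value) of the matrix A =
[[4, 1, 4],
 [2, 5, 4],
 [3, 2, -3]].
||A||_2 ≈ 8.3078 (= sqrt(largest eigenvalue of A^T A))

||A||_2 = sigma_max(A) = sqrt(lambda_max(A^T A)). Form the symmetric matrix M = A^T A =
[[29, 20, 15],
 [20, 30, 18],
 [15, 18, 41]].
Its characteristic polynomial (trace, sum of principal 2x2 minors, determinant of M give the coefficients) is
  p(λ) = det(λ I - M) = λ^3 - 100λ^2 + 2340λ - 13924.
No integer candidate from the rational root theorem (±divisors of 13924) is a root, so the roots are irrational. The cubic discriminant is Δ = 1221572048 > 0, so there are three distinct real roots. p(9) = -235 and p(10) = 476 have opposite signs, so a root lies in (9, 10); Newton's method refines it to λ ≈ 9.309. p(21) = 377 and p(22) = -196 have opposite signs, so a root lies in (21, 22); Newton's method refines it to λ ≈ 21.6715. p(69) = -55 and p(70) = 2876 have opposite signs, so a root lies in (69, 70); Newton's method refines it to λ ≈ 69.0195. Check (Vieta): the three roots sum to 100, matching tr M = 100.
So the eigenvalues of A^T A are ≈ 9.309, 21.6715, 69.0195 (all ≥ 0, as they must be for A^T A). The largest is λ_max ≈ 69.0195, hence ||A||_2 = sqrt(λ_max) ≈ 8.3078.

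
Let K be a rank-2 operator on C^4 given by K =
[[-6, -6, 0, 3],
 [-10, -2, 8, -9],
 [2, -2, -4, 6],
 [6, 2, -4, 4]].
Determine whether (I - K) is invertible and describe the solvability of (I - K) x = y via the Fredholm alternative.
(I - K) is invertible (det(I - K) = -15 ≠ 0), so for every y in C^4 the equation (I - K) x = y has a unique solution.

K has rank 2 and factors as K = U V^T = u1 v1^T + u2 v2^T with u1 = (3, 3, 0, -2), v1 = (-3, -1, 2, -2), u2 = (3, -1, 2, 0), v2 = (1, -1, -2, 3) (multiplying out reproduces the displayed K). The nonzero eigenvalues of U V^T coincide with those of the 2 x 2 matrix G = V^T U = [[v1·u1, v1·u2], [v2·u1, v2·u2]] = [[-8, -4], [-6, 0]], and by the Sylvester determinant identity det(I_4 - U V^T) = det(I_2 - V^T U) = det([[9, 4], [6, 1]]) = (9)(1) - (4)(6) = -15. (Direct check: I - K =
[[7, 6, 0, -3],
 [10, 3, -8, 9],
 [-2, 2, 5, -6],
 [-6, -2, 4, -3]]
has determinant -15.) The finite-dimensional Fredholm alternative says: either (I - K) is invertible, or ker(I - K) ≠ {0} and then range(I - K) = ker((I - K)^*)^⊥, with dim ker(I - K) = dim ker((I - K)^*). Since det(I - K) ≠ 0, 1 is not an eigenvalue of K and ker(I - K) = {0}, so we are in the first case: for every y there is a unique x = (I - K)^(-1) y. (Explicitly, by the Woodbury identity, (I - U V^T)^(-1) = I + U (I_2 - G)^(-1) V^T.)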